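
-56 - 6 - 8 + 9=-61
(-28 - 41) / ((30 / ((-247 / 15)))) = 5681 / 150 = 37.87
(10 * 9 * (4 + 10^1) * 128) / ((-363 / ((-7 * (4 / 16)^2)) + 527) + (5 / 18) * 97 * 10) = 635040 / 6403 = 99.18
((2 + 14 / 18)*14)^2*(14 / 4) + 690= 484640 / 81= 5983.21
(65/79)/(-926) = -65/73154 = -0.00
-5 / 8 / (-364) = 5 / 2912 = 0.00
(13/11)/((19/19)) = 13/11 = 1.18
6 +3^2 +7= 22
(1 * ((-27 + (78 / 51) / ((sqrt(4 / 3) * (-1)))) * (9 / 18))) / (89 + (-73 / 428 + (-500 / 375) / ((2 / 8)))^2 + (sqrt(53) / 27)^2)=-1802805336 / 15940211465 - 868017384 * sqrt(3) / 270983594905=-0.12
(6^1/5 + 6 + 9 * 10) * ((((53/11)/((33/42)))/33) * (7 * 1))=841428/6655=126.44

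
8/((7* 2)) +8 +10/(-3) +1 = 131/21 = 6.24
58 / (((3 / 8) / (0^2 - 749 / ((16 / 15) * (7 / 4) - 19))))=1737680 / 257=6761.40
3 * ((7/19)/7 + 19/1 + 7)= 1485/19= 78.16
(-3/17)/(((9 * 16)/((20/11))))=-5/2244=-0.00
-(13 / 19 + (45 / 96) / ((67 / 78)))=-25051 / 20368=-1.23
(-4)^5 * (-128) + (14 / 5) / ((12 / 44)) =1966234 / 15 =131082.27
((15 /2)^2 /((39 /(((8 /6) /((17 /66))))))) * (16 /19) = 6.29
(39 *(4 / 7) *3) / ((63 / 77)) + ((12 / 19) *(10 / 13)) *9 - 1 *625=-931781 / 1729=-538.91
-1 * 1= -1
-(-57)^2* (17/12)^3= -9237.46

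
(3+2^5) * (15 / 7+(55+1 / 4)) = 2008.75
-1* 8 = -8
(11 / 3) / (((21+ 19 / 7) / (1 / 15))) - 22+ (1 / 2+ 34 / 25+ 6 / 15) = -19.73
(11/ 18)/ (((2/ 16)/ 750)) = 11000/ 3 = 3666.67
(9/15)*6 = 18/5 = 3.60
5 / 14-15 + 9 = -79 / 14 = -5.64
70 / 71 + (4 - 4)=70 / 71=0.99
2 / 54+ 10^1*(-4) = -1079 / 27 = -39.96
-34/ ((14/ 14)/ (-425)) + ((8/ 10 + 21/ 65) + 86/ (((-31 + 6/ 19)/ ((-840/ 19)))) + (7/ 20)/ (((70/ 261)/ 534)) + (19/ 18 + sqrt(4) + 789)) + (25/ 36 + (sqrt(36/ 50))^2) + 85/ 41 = 249639121503/ 15536950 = 16067.45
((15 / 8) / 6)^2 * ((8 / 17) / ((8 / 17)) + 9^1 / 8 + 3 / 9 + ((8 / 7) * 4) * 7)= 20675 / 6144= 3.37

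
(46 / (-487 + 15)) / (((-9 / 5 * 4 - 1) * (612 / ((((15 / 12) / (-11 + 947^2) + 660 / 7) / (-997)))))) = -38895410975 / 21178590958965888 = -0.00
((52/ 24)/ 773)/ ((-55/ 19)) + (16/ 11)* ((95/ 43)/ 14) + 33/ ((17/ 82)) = 208070686441/ 1305295530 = 159.41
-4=-4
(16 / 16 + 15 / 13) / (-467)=-0.00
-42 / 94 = -21 / 47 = -0.45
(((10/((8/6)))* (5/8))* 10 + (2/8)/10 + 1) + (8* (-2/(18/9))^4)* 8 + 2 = 1139/10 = 113.90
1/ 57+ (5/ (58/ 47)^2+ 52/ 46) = 19542815/ 4410204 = 4.43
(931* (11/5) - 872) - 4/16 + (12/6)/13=1176.10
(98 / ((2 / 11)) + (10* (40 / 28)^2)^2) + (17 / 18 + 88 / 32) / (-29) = 2394761783 / 2506644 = 955.37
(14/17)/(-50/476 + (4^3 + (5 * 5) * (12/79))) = 15484/1272753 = 0.01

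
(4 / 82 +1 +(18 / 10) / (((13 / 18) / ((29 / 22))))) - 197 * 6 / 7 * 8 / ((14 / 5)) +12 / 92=-15791652637 / 33038005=-477.98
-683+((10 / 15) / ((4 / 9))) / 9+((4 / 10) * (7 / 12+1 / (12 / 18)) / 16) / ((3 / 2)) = -98323 / 144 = -682.80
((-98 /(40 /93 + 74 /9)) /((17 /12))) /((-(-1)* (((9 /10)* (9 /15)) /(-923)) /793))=3131874200 /289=10836934.95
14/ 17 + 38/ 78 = 869/ 663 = 1.31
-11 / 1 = -11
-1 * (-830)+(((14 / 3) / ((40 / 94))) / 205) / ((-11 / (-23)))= 56157067 / 67650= 830.11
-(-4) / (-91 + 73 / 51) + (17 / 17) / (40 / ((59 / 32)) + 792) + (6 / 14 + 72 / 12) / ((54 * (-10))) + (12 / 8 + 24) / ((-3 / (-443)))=2167630666927 / 575663928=3765.44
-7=-7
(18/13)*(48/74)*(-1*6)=-2592/481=-5.39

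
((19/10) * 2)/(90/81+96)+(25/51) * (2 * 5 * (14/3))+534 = 19597837/35190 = 556.91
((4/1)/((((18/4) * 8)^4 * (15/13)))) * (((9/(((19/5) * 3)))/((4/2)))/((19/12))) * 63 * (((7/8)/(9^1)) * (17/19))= 10829/3840162048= 0.00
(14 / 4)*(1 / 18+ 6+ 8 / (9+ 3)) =847 / 36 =23.53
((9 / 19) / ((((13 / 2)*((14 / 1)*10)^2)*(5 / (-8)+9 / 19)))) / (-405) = 1 / 16482375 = 0.00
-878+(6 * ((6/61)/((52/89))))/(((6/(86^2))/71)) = 69406732/793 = 87524.25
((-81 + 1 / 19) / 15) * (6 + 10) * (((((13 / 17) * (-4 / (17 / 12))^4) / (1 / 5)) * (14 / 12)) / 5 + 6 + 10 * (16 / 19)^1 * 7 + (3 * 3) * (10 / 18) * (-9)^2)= -349620908639776 / 7688525655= -45473.08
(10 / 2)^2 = 25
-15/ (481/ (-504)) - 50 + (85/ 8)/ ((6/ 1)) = -750635/ 23088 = -32.51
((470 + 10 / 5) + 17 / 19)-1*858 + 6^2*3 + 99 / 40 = -208719 / 760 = -274.63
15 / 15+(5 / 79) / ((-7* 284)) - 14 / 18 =0.22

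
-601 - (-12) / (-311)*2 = -186935 / 311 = -601.08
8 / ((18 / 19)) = 76 / 9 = 8.44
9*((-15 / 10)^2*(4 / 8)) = 81 / 8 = 10.12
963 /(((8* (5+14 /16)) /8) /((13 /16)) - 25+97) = 12519 /1030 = 12.15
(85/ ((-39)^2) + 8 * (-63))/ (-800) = 766499/ 1216800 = 0.63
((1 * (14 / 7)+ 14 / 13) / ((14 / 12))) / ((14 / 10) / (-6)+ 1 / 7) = -7200 / 247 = -29.15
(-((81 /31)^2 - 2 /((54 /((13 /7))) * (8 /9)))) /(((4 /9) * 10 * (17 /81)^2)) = -4289929533 /124422592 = -34.48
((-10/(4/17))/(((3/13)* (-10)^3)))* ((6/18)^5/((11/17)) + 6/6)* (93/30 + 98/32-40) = -160928443/25660800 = -6.27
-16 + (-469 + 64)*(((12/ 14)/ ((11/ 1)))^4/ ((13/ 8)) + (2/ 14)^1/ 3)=-16129401133/ 456989533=-35.29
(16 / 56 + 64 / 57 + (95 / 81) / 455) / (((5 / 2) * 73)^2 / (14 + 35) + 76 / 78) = 0.00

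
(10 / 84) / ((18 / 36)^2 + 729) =0.00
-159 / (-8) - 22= -17 / 8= -2.12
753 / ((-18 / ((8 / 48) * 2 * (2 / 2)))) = -13.94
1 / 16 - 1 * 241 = -3855 / 16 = -240.94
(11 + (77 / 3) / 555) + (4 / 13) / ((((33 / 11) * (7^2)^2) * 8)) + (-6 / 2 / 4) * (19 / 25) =10888941517 / 1039392900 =10.48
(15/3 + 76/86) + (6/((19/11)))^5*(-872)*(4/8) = -23478104681801/106472257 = -220509.13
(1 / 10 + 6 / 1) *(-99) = -6039 / 10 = -603.90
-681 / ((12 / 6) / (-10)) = 3405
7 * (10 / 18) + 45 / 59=2470 / 531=4.65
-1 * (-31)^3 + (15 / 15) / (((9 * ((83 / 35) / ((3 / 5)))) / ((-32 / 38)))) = 140941109 / 4731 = 29790.98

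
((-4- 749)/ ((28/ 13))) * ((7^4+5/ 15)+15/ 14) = -329239963/ 392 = -839897.86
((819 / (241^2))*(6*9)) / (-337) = -44226 / 19573297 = -0.00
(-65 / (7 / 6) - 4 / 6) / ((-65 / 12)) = 4736 / 455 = 10.41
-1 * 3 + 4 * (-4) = -19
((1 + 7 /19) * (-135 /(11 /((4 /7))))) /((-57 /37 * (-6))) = -28860 /27797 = -1.04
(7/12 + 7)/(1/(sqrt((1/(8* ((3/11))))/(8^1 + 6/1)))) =13* sqrt(231)/144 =1.37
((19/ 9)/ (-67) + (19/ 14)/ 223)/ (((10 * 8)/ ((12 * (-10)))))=47861/ 1255044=0.04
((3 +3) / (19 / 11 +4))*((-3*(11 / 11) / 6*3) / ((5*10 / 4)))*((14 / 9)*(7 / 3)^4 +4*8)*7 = -1252724 / 18225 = -68.74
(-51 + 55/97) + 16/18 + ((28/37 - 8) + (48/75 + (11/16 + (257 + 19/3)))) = 2685808631/12920400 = 207.87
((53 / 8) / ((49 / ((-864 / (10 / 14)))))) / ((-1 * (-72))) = -2.27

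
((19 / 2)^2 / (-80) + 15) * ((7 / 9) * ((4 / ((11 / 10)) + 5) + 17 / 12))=41233871 / 380160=108.46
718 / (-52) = -359 / 26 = -13.81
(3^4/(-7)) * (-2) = 162/7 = 23.14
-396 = -396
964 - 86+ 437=1315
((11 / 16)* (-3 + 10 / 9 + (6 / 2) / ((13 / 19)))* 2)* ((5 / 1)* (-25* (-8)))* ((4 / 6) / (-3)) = -803000 / 1053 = -762.58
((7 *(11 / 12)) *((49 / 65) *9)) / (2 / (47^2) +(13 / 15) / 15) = 1125165195 / 1516684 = 741.86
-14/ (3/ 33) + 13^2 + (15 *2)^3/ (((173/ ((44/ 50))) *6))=6555/ 173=37.89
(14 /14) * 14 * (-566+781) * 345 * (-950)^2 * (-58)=-54357665250000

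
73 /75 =0.97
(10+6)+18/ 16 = 137/ 8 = 17.12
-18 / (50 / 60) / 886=-54 / 2215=-0.02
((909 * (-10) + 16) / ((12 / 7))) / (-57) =92.86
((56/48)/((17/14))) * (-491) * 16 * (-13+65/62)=47540584/527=90209.84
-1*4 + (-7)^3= -347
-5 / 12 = -0.42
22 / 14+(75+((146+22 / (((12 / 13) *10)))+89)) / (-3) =-129221 / 1260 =-102.56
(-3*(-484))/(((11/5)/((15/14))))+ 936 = 11502/7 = 1643.14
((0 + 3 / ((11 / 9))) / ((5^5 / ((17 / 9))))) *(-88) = -408 / 3125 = -0.13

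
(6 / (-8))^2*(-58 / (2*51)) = -0.32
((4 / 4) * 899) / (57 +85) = 6.33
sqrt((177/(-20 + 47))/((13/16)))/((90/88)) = 176 *sqrt(767)/1755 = 2.78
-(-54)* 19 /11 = 1026 /11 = 93.27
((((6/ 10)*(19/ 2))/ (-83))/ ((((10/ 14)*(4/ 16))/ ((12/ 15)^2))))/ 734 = -0.00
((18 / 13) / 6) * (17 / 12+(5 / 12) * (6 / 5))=23 / 52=0.44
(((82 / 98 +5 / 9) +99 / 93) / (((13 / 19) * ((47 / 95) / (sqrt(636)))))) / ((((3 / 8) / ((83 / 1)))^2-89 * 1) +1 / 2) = -2.07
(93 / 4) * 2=93 / 2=46.50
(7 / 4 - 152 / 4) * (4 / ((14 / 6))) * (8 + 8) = -6960 / 7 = -994.29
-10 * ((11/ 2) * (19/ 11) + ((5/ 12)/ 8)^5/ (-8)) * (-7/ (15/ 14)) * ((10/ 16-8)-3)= -2520251765756417/ 391378894848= -6439.42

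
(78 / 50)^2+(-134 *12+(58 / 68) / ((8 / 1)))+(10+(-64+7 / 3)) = -845134489 / 510000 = -1657.13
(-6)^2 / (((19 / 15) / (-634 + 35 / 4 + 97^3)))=492505785 / 19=25921357.11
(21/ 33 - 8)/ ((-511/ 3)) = 243/ 5621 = 0.04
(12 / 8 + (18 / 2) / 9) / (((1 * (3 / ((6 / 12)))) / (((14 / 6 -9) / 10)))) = -5 / 18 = -0.28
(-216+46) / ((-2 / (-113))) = -9605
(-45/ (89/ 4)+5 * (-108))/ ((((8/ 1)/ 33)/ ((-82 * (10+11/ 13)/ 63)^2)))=-328406816760/ 737009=-445594.04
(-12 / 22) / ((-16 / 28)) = 21 / 22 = 0.95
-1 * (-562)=562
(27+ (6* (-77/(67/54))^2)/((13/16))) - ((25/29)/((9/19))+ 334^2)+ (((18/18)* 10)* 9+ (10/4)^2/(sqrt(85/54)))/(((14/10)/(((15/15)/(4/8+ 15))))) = -274611374798308/3305165409+ 75* sqrt(510)/7378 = -83085.29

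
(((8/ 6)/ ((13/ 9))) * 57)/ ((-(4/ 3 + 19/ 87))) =-2204/ 65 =-33.91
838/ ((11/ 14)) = 11732/ 11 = 1066.55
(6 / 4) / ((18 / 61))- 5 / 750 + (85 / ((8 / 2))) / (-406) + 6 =11.02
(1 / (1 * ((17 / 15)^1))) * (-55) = -825 / 17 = -48.53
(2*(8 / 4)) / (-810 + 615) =-4 / 195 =-0.02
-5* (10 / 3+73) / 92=-1145 / 276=-4.15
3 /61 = 0.05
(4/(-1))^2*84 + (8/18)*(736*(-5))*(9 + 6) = -69568/3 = -23189.33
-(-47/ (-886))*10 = -235/ 443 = -0.53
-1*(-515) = 515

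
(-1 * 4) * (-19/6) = 38/3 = 12.67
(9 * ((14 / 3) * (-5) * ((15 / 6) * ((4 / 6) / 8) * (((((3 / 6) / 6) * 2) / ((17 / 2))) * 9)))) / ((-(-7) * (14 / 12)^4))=-24300 / 40817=-0.60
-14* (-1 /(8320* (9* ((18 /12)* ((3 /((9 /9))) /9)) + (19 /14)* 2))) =49 /210080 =0.00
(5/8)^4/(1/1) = 625/4096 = 0.15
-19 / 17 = -1.12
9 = 9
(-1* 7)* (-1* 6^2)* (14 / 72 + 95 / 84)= 334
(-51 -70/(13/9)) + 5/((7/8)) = -8531/91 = -93.75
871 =871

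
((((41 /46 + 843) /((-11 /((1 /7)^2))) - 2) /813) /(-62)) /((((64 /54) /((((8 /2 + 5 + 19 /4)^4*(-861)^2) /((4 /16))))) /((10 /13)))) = 50068832301365625 /10288738304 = 4866372.42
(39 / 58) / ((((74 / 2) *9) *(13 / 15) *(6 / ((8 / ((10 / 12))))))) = 4 / 1073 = 0.00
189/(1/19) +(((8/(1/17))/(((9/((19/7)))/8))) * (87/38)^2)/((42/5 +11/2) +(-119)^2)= 3591.12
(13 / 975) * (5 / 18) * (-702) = -13 / 5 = -2.60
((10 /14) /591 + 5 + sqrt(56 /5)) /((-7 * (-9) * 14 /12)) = 4 * sqrt(70) /735 + 41380 /608139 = 0.11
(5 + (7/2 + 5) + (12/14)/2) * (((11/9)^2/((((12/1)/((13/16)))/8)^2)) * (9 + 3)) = 73.26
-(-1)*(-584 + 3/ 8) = -4669/ 8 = -583.62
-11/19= -0.58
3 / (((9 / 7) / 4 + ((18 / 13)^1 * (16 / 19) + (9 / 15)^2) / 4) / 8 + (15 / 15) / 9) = 1167075 / 77407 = 15.08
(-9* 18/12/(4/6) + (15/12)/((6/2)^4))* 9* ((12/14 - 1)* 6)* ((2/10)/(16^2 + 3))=3278/27195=0.12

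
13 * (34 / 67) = 442 / 67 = 6.60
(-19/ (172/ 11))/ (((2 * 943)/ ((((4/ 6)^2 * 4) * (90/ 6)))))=-0.02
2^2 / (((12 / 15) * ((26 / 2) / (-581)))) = -223.46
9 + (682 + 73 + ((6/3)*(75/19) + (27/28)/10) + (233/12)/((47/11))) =582494803/750120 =776.54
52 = 52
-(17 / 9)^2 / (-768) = 289 / 62208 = 0.00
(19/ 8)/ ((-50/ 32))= -38/ 25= -1.52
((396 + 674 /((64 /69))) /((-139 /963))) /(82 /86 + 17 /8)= -495872775 /196268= -2526.51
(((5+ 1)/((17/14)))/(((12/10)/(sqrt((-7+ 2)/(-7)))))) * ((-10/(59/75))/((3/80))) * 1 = -200000 * sqrt(35)/1003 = -1179.68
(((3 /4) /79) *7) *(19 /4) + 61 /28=22069 /8848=2.49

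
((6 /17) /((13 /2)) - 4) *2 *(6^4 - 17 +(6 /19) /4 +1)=-42416696 /4199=-10101.62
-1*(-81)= 81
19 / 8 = 2.38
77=77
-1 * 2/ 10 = -1/ 5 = -0.20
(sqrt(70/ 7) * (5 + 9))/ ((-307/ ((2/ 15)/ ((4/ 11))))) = -77 * sqrt(10)/ 4605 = -0.05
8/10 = 4/5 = 0.80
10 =10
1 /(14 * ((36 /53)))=53 /504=0.11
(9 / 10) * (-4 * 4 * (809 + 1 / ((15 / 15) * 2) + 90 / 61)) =-3561804 / 305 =-11678.05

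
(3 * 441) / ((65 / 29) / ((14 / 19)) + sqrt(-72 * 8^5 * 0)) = 537138 / 1235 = 434.93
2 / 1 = 2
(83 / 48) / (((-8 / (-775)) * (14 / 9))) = 192975 / 1792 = 107.69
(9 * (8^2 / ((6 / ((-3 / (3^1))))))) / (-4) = 24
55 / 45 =1.22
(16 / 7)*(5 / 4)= 20 / 7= 2.86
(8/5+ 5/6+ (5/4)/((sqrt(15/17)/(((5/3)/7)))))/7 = 5* sqrt(255)/1764+ 73/210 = 0.39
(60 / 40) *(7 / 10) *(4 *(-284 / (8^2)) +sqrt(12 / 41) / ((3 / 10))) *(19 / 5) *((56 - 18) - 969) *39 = 1028597661 / 400 - 4829097 *sqrt(123) / 205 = 2310239.14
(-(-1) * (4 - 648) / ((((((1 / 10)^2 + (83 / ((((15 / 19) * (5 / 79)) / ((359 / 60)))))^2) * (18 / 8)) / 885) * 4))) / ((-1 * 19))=0.00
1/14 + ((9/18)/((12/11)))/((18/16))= 181/378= 0.48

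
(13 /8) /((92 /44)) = 143 /184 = 0.78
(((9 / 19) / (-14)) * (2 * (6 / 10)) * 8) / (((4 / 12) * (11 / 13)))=-8424 / 7315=-1.15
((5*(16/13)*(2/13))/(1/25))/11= 4000/1859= 2.15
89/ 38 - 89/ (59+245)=623/ 304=2.05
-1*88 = -88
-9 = -9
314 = 314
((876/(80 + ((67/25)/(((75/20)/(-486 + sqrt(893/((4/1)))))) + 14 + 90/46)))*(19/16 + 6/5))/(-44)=0.20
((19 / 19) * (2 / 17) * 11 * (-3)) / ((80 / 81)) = -2673 / 680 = -3.93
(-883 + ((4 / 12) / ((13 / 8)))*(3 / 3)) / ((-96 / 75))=860725 / 1248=689.68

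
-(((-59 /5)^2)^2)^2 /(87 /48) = -207385335.32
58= 58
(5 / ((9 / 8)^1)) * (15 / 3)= 22.22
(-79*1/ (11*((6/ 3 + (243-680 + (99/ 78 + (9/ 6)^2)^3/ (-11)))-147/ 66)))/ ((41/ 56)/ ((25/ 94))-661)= -7775622400/ 314423506778499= -0.00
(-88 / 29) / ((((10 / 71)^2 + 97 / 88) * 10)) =-19518752 / 72177665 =-0.27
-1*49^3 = -117649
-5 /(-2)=5 /2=2.50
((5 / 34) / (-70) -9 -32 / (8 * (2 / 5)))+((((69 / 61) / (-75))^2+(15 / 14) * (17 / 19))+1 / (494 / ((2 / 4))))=-2466626779081 / 136714191250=-18.04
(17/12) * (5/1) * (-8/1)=-170/3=-56.67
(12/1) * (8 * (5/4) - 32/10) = 408/5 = 81.60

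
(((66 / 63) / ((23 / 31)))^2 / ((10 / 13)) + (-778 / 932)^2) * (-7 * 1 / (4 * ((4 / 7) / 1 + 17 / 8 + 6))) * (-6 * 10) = 1666073323162 / 41958285141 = 39.71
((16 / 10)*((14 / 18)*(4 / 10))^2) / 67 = 1568 / 678375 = 0.00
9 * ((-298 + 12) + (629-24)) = 2871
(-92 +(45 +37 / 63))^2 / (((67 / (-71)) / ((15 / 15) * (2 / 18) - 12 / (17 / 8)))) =4320654448 / 341901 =12637.15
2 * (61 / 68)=61 / 34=1.79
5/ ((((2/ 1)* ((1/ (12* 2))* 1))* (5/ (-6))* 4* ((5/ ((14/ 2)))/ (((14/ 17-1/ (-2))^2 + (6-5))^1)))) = -200403/ 2890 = -69.34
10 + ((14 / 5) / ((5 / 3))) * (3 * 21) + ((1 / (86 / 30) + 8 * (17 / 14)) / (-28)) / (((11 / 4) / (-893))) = 134743017 / 579425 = 232.55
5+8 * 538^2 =2315557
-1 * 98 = -98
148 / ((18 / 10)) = 740 / 9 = 82.22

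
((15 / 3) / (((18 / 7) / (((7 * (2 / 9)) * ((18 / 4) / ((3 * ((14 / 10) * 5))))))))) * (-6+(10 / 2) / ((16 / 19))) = -35 / 864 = -0.04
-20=-20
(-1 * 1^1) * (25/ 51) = -25/ 51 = -0.49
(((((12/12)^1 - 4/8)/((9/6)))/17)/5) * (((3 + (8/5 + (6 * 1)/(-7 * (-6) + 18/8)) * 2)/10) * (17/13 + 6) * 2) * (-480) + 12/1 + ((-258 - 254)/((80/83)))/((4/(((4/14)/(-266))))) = -343569196/60696545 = -5.66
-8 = -8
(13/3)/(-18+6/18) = -13/53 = -0.25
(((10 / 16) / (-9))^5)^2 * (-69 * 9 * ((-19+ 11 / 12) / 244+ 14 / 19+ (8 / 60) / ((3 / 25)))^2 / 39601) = -19685625027412109375 / 152953425968237964966495667617792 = -0.00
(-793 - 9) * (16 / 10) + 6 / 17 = -109042 / 85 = -1282.85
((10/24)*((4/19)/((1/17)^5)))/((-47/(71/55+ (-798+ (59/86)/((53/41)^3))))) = 265423098067721287/125768014306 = 2110418.13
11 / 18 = 0.61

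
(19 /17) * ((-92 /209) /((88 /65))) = -1495 /4114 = -0.36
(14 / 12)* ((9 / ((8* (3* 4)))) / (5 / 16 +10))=7 / 660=0.01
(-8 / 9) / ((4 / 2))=-4 / 9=-0.44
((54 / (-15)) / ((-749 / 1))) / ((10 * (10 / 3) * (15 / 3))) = 27 / 936250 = 0.00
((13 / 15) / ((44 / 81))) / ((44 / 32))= 702 / 605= 1.16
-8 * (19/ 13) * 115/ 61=-17480/ 793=-22.04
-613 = -613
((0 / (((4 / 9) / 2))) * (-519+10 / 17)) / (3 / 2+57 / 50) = 0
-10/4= -5/2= -2.50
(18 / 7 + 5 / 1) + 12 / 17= 985 / 119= 8.28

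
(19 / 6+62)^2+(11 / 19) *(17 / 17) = 4247.27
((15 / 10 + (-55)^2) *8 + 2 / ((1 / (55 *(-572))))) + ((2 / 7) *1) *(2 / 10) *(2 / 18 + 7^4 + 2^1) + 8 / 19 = -230842996 / 5985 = -38570.26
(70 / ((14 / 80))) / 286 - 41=-39.60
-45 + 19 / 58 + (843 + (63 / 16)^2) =6041885 / 7424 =813.83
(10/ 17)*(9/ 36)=5/ 34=0.15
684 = 684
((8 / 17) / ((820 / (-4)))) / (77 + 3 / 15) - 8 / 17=-3724 / 7913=-0.47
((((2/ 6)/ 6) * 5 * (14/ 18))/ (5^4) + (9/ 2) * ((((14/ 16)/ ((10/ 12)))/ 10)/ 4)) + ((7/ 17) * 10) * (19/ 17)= 884026241/ 187272000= 4.72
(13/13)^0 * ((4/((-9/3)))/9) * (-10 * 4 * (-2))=-320/27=-11.85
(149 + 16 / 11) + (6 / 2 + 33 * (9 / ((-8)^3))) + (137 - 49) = 1356605 / 5632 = 240.87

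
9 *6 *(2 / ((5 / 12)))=1296 / 5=259.20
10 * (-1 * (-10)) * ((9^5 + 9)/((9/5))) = 3281000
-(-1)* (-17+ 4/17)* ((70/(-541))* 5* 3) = 299250/9197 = 32.54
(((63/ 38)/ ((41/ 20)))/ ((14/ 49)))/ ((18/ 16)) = 1960/ 779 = 2.52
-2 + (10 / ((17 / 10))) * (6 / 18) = -0.04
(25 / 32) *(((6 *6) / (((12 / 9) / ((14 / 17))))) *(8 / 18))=7.72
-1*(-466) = 466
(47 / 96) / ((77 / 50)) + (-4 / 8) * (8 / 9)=-1403 / 11088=-0.13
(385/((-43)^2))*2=770/1849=0.42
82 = 82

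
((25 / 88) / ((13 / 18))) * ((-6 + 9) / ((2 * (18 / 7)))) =525 / 2288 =0.23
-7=-7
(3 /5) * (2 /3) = 2 /5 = 0.40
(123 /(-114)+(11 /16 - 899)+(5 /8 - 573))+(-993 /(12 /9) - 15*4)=-692061 /304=-2276.52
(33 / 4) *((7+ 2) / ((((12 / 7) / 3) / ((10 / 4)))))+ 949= 40763 / 32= 1273.84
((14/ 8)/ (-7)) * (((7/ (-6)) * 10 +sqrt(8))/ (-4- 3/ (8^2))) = -80/ 111 +32 * sqrt(2)/ 259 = -0.55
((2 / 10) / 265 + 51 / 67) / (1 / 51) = 3449742 / 88775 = 38.86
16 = 16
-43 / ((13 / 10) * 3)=-430 / 39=-11.03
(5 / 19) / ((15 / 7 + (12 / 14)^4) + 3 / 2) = 0.06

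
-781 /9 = -86.78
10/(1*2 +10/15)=15/4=3.75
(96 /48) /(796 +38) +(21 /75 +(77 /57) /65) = 0.30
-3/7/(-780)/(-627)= -1/1141140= -0.00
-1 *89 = -89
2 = 2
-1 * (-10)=10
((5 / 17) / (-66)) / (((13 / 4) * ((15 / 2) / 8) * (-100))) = 8 / 546975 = 0.00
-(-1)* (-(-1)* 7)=7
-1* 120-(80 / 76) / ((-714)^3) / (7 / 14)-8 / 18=-104122604287 / 864486567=-120.44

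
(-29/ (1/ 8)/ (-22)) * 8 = 928/ 11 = 84.36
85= 85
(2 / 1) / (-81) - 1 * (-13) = 1051 / 81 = 12.98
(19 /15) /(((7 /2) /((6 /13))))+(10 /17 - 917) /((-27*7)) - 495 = -3790028 /7735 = -489.98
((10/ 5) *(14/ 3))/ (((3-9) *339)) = -14/ 3051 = -0.00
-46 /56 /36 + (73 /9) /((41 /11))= 88993 /41328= 2.15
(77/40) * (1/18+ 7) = 9779/720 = 13.58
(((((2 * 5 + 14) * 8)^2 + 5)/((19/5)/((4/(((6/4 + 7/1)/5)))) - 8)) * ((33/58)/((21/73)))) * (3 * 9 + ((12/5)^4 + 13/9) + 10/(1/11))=-16331815043896/8332425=-1960031.45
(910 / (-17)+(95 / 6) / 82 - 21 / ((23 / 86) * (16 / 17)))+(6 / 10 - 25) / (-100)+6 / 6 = -6517643683 / 48093000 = -135.52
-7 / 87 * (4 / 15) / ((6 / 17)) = -238 / 3915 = -0.06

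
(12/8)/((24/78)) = 39/8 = 4.88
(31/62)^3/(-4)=-1/32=-0.03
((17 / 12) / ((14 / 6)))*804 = 3417 / 7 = 488.14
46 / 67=0.69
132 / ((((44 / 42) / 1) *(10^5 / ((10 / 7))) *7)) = 9 / 35000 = 0.00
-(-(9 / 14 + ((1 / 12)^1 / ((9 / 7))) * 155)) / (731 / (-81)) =-24243 / 20468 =-1.18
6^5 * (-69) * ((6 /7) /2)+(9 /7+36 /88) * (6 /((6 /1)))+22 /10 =-177056521 /770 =-229943.53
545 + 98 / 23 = 12633 / 23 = 549.26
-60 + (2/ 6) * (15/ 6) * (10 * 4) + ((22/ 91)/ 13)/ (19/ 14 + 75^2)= -1064956748/ 39935883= -26.67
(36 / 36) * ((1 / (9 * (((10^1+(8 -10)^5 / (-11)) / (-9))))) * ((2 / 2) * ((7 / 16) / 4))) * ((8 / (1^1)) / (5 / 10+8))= -77 / 9656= -0.01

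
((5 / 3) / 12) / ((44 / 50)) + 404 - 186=172781 / 792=218.16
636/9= 212/3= 70.67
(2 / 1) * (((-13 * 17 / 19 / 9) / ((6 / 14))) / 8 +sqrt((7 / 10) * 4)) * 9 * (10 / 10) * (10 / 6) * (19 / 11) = -7735 / 396 +114 * sqrt(70) / 11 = 67.18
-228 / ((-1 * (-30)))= -38 / 5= -7.60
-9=-9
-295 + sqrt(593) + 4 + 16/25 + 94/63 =-454967/1575 + sqrt(593) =-264.52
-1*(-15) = 15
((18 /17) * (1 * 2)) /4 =9 /17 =0.53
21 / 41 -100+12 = -3587 / 41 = -87.49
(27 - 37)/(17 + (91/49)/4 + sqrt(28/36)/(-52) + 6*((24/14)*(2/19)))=-39920500620/74040460573 - 13797420*sqrt(7)/74040460573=-0.54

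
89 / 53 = 1.68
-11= -11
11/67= 0.16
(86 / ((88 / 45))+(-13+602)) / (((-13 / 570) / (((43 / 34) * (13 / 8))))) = -341314005 / 5984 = -57037.77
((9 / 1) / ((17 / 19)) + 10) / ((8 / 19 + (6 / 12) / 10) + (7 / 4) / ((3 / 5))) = 194370 / 32827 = 5.92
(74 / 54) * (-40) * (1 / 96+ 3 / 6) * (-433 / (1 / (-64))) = -62802320 / 81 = -775337.28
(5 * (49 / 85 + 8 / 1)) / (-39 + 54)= 243 / 85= 2.86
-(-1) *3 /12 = 1 /4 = 0.25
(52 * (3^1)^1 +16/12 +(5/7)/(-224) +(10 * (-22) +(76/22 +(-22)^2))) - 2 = 21876571/51744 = 422.78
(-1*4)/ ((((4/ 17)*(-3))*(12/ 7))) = 119/ 36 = 3.31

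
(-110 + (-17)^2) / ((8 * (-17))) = -179 / 136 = -1.32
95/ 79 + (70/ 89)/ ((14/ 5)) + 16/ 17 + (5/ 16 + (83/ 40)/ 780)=10217256191/ 3729242400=2.74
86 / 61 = 1.41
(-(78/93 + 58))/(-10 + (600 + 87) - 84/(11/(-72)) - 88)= -20064/388337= -0.05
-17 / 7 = -2.43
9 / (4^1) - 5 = -2.75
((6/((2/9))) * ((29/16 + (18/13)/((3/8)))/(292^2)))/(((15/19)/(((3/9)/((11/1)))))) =13053/195084032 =0.00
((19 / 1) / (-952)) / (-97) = 19 / 92344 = 0.00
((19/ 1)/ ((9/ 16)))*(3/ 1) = 304/ 3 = 101.33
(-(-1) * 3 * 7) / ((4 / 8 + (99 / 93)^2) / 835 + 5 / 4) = 67404540 / 4018453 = 16.77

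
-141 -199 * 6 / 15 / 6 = -2314 / 15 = -154.27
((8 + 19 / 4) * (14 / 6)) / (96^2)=119 / 36864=0.00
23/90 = 0.26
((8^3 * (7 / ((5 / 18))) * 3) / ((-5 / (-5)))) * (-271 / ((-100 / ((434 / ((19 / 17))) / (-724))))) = -24185202048 / 429875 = -56261.01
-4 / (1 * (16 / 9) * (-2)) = 9 / 8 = 1.12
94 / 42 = 47 / 21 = 2.24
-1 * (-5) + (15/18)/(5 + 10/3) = 51/10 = 5.10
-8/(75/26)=-2.77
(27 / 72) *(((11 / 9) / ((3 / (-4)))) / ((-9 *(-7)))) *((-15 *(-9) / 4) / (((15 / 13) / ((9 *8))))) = -143 / 7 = -20.43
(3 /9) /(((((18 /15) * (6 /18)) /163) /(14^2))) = 26623.33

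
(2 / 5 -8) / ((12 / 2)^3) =-19 / 540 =-0.04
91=91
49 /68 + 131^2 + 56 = 1170805 /68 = 17217.72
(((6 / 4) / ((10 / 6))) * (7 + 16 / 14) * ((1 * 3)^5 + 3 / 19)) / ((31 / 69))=122958 / 31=3966.39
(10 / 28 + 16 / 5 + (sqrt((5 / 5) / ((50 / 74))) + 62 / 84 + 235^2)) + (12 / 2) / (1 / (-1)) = sqrt(37) / 5 + 5798446 / 105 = 55224.51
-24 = -24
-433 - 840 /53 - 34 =-25591 /53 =-482.85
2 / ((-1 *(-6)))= 1 / 3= 0.33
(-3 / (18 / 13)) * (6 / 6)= -13 / 6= -2.17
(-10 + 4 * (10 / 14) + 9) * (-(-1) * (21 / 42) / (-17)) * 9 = -117 / 238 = -0.49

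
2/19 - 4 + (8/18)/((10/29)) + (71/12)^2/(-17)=-4.67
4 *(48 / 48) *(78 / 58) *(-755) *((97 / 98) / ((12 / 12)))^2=-277048005 / 69629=-3978.92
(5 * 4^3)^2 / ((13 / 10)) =1024000 / 13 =78769.23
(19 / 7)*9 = 171 / 7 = 24.43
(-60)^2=3600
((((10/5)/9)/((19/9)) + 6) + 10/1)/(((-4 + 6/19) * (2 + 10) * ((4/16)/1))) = -51/35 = -1.46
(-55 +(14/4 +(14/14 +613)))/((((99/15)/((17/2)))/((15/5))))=2173.30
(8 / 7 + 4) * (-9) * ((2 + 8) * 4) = -12960 / 7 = -1851.43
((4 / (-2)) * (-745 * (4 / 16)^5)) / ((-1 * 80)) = -149 / 8192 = -0.02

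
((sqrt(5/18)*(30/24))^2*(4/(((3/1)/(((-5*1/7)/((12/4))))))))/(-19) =625/86184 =0.01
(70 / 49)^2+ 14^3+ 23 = 135683 / 49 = 2769.04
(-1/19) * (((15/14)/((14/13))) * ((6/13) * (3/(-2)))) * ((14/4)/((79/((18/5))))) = 243/42028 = 0.01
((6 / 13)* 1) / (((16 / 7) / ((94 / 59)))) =987 / 3068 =0.32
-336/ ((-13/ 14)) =4704/ 13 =361.85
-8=-8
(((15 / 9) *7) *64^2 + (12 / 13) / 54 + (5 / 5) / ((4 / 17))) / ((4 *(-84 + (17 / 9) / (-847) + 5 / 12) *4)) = -18944134979 / 530127728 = -35.74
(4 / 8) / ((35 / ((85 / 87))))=17 / 1218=0.01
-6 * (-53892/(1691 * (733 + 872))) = 107784/904685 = 0.12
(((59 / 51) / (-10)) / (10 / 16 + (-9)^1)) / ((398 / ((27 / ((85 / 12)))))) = 12744 / 96330925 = 0.00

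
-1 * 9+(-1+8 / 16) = -19 / 2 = -9.50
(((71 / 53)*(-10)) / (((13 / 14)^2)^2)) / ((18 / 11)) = -150014480 / 13623597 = -11.01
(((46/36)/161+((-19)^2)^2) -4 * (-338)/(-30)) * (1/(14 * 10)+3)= 34553087903/88200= 391758.37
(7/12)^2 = 49/144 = 0.34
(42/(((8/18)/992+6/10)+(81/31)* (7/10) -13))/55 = -93744/1297637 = -0.07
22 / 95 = 0.23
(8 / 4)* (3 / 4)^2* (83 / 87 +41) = 5475 / 116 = 47.20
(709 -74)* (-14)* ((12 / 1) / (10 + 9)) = -106680 / 19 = -5614.74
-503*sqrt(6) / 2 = -616.05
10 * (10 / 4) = 25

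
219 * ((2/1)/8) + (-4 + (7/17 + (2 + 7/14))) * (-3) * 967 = 218397/68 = 3211.72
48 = 48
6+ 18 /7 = 8.57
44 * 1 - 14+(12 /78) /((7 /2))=2734 /91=30.04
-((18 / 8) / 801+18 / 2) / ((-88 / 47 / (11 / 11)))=150635 / 31328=4.81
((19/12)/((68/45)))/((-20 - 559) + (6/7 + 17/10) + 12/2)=-9975/5430616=-0.00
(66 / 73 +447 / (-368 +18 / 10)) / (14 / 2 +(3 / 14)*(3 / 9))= -65814 / 1470293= -0.04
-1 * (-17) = 17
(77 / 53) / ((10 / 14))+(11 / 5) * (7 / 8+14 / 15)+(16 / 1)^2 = 8331991 / 31800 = 262.01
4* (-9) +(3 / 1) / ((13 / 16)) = -420 / 13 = -32.31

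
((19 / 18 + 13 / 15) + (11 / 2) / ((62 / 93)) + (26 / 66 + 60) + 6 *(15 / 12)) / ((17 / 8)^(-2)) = 44671019 / 126720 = 352.52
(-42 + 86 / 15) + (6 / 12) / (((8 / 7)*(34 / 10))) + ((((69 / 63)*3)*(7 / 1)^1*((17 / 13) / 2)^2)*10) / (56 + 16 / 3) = -11906221 / 344760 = -34.53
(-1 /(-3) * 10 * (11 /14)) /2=55 /42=1.31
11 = 11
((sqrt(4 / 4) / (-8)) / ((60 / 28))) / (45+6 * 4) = -7 / 8280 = -0.00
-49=-49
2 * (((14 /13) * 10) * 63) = 17640 /13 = 1356.92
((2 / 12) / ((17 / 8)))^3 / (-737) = -64 / 97763787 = -0.00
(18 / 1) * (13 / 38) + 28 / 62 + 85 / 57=14314 / 1767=8.10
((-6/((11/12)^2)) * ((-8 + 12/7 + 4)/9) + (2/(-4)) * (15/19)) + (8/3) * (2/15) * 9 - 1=582361/160930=3.62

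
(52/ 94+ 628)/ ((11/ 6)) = 342.85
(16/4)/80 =1/20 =0.05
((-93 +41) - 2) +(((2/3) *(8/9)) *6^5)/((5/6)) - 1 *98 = 26888/5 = 5377.60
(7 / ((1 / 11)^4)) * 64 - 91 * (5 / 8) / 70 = 104946675 / 16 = 6559167.19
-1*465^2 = -216225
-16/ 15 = -1.07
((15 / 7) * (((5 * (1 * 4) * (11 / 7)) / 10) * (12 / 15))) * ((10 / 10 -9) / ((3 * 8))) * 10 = -17.96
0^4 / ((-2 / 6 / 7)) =0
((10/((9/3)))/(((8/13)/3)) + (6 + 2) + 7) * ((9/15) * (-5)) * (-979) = 91781.25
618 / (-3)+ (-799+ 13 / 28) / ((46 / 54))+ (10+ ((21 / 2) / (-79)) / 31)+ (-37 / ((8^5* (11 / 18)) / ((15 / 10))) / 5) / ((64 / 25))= -10309238627485715 / 9095723614208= -1133.42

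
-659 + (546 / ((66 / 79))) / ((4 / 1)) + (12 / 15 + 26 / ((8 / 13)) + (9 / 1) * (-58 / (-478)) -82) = -533.47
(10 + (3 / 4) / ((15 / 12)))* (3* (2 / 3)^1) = 106 / 5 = 21.20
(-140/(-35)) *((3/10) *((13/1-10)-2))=6/5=1.20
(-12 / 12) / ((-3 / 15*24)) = 5 / 24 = 0.21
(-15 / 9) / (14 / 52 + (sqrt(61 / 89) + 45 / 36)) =-365612 / 234303 + 2704 * sqrt(5429) / 234303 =-0.71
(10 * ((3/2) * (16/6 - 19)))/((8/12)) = -735/2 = -367.50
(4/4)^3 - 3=-2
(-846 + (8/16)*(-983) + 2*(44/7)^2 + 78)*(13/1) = -1503931/98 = -15346.23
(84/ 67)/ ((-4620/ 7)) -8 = -29487/ 3685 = -8.00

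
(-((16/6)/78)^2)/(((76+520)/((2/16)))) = -1/4079322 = -0.00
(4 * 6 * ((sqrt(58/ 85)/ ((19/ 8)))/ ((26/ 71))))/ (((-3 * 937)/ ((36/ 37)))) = -81792 * sqrt(4930)/ 727875655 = -0.01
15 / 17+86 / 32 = 971 / 272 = 3.57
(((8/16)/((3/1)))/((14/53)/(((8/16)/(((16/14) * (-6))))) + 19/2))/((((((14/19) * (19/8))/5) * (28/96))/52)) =14.44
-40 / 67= -0.60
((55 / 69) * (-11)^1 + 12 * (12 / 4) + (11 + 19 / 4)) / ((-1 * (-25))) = 11863 / 6900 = 1.72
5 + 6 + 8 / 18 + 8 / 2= 139 / 9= 15.44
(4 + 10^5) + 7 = 100011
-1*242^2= -58564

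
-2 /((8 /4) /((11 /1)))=-11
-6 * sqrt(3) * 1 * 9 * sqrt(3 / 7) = -162 * sqrt(7) / 7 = -61.23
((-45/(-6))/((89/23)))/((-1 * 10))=-69/356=-0.19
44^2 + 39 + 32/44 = 21733/11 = 1975.73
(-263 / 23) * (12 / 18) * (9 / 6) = -263 / 23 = -11.43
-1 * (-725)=725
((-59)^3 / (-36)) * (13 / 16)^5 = 76255785047 / 37748736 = 2020.09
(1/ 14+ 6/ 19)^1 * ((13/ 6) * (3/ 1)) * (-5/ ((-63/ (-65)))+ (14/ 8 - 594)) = -201582433/ 134064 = -1503.63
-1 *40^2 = -1600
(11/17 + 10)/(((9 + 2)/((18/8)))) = 1629/748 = 2.18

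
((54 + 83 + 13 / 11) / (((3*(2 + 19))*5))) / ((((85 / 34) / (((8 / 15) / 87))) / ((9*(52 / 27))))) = 252928 / 13565475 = 0.02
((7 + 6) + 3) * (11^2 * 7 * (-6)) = -81312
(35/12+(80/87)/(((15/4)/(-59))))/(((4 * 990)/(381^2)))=-194499611/459360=-423.41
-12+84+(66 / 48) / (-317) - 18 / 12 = 178777 / 2536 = 70.50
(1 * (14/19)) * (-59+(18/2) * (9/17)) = -12908/323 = -39.96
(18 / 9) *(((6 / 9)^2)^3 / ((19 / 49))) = 6272 / 13851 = 0.45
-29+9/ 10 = -28.10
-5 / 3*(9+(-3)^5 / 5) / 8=33 / 4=8.25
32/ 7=4.57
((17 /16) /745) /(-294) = -17 /3504480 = -0.00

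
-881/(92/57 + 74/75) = -1255425/3706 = -338.75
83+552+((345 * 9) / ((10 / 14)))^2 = 18897044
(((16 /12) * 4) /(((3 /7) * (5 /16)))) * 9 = 358.40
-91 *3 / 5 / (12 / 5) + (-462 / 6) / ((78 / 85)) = -16639 / 156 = -106.66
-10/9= -1.11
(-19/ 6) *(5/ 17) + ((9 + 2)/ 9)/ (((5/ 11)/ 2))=6803/ 1530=4.45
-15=-15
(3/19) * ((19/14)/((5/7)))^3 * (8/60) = 361/2500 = 0.14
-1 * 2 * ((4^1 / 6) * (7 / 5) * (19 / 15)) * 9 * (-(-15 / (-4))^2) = 1197 / 4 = 299.25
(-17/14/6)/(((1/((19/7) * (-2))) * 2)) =323/588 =0.55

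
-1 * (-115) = 115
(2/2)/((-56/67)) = -67/56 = -1.20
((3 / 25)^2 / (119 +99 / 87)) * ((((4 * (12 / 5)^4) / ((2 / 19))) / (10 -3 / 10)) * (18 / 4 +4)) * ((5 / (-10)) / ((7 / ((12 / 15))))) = -1748107008 / 231019140625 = -0.01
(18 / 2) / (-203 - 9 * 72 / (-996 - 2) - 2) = -4491 / 101971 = -0.04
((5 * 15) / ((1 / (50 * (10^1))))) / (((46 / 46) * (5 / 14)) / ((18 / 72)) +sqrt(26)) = -1312500 / 587 +918750 * sqrt(26) / 587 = 5744.85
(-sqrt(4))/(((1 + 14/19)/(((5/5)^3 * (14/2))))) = -266/33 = -8.06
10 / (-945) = -2 / 189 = -0.01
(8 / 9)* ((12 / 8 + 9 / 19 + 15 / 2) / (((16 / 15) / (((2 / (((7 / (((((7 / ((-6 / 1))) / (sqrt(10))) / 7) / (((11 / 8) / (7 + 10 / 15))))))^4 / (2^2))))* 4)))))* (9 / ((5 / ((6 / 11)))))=2292457472 / 2975529155445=0.00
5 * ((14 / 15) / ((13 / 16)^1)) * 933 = 5358.77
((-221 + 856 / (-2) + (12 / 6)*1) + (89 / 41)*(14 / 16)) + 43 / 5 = -1043861 / 1640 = -636.50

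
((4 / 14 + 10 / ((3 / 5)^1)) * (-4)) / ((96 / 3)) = -89 / 42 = -2.12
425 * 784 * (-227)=-75636400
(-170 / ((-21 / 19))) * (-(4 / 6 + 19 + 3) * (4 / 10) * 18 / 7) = -3585.96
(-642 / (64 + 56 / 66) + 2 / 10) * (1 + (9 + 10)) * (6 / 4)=-291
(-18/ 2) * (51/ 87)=-153/ 29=-5.28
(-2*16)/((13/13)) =-32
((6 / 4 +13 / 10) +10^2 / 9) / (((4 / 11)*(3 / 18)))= 3443 / 15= 229.53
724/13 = 55.69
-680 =-680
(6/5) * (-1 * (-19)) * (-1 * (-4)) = 456/5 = 91.20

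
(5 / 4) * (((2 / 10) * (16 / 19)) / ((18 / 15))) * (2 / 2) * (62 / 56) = 155 / 798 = 0.19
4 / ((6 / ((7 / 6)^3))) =343 / 324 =1.06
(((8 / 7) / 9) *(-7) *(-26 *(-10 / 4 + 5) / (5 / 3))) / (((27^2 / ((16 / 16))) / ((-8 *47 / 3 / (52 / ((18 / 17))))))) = -1504 / 12393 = -0.12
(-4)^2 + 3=19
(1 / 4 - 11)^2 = 1849 / 16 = 115.56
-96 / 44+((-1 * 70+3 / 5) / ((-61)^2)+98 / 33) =472279 / 613965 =0.77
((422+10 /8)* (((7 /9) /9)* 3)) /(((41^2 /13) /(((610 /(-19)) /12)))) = -46989215 /20696472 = -2.27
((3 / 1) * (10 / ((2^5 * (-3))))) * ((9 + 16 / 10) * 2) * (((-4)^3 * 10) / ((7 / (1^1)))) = 4240 / 7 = 605.71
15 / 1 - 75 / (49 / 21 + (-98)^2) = 432060 / 28819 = 14.99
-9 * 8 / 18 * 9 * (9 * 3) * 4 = -3888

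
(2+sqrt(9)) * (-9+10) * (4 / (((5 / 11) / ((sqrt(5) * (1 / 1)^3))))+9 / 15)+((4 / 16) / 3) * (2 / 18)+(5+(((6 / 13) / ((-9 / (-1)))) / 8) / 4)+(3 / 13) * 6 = 52765 / 5616+44 * sqrt(5) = 107.78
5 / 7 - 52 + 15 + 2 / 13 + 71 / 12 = -32995 / 1092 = -30.22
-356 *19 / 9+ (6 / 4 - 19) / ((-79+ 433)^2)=-751.56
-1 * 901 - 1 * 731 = -1632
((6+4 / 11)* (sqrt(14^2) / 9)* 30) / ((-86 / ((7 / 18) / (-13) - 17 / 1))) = 9763250 / 166023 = 58.81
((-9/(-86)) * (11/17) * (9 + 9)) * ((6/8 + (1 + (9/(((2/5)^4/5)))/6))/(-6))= -2801007/46784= -59.87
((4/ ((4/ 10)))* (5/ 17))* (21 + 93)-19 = 5377/ 17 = 316.29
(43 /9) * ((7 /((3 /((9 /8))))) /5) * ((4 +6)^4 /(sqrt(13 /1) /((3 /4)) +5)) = 1128750 /17-301000 * sqrt(13) /17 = 2557.59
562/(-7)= -562/7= -80.29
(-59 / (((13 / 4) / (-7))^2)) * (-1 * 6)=277536 / 169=1642.22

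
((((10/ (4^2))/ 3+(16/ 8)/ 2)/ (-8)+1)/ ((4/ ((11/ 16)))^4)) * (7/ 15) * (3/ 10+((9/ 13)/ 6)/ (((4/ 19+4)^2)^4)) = 24290142640236099141207/ 234187180623265792000000000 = 0.00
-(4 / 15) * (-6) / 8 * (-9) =-9 / 5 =-1.80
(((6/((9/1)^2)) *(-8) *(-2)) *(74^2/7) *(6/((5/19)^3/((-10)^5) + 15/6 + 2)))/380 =5060700160/1555621137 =3.25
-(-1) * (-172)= -172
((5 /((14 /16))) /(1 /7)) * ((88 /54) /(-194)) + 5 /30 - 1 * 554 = -2902739 /5238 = -554.17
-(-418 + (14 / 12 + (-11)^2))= 1775 / 6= 295.83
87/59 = 1.47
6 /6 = 1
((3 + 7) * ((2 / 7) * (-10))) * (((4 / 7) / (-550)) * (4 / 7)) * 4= 256 / 3773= 0.07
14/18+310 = 2797/9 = 310.78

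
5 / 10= 1 / 2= 0.50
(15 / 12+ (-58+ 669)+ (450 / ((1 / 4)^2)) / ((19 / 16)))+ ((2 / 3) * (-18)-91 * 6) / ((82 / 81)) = 19083047 / 3116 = 6124.21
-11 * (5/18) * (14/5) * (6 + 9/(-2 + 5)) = -77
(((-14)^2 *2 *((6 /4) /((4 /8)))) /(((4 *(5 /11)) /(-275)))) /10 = -17787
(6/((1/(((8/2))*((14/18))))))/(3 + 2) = 56/15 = 3.73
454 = 454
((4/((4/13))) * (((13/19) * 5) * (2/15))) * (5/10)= 169/57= 2.96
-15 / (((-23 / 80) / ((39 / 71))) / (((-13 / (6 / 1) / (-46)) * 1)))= 50700 / 37559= 1.35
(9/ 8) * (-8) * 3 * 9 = -243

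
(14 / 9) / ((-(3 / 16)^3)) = -57344 / 243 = -235.98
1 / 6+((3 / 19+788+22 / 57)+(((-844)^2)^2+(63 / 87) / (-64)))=17893749779473233 / 35264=507422577684.70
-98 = -98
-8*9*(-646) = 46512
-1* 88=-88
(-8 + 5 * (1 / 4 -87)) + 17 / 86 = -75947 / 172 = -441.55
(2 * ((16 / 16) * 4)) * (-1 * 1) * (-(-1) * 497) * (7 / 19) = -27832 / 19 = -1464.84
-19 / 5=-3.80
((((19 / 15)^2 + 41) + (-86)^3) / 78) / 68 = -71551507 / 596700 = -119.91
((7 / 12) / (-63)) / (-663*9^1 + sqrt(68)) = sqrt(17) / 1922671134 + 13 / 8377652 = 0.00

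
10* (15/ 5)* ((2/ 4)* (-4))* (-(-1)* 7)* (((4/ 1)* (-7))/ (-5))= -2352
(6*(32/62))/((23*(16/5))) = 30/713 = 0.04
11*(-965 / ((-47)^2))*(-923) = 9797645 / 2209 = 4435.33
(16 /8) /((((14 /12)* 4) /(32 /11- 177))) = -5745 /77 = -74.61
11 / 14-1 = -0.21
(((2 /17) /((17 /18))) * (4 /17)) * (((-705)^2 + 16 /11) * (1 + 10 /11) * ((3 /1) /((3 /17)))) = 16533087984 /34969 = 472792.70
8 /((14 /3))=12 /7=1.71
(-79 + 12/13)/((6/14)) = -7105/39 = -182.18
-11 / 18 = -0.61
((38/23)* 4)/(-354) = -76/4071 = -0.02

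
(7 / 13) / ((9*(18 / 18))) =7 / 117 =0.06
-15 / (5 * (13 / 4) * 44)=-3 / 143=-0.02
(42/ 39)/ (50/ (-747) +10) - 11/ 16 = -31919/ 55120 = -0.58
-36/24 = -1.50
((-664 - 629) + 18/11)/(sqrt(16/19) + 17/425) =2249125/36597 - 11837500* sqrt(19)/36597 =-1348.45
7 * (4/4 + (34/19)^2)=10619/361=29.42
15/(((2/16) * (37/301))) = 36120/37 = 976.22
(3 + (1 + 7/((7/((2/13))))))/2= 27/13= 2.08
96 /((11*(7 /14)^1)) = 192 /11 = 17.45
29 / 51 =0.57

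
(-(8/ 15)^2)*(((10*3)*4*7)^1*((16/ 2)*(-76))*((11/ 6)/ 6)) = 5992448/ 135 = 44388.50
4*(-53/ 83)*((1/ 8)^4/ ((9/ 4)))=-53/ 191232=-0.00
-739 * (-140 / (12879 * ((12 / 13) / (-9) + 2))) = 4.23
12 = 12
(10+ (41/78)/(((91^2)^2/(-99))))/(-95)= -17829488507/169380153670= -0.11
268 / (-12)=-67 / 3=-22.33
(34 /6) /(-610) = -17 /1830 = -0.01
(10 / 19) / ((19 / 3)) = 30 / 361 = 0.08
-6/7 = -0.86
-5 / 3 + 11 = 28 / 3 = 9.33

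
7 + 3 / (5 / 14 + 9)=959 / 131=7.32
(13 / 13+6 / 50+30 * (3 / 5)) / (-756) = -239 / 9450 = -0.03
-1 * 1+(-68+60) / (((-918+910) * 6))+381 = 2281 / 6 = 380.17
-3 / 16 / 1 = -0.19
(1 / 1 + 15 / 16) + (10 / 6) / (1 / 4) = 413 / 48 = 8.60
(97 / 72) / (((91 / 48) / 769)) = 149186 / 273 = 546.47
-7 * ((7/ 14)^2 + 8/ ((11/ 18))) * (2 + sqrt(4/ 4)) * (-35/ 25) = 86289/ 220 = 392.22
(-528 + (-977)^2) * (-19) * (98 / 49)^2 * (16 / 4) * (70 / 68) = -298546195.29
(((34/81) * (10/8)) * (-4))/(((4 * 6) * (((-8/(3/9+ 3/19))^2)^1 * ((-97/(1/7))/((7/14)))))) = 595/2450629728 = 0.00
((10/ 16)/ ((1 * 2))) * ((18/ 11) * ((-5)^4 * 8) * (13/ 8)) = 365625/ 88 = 4154.83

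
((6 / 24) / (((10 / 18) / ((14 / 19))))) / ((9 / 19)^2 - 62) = -1197 / 223010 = -0.01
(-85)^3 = -614125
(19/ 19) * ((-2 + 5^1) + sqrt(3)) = sqrt(3) + 3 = 4.73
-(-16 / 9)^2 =-3.16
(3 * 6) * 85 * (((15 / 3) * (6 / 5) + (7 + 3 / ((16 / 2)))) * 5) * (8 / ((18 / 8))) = 363800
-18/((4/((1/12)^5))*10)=-1/552960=-0.00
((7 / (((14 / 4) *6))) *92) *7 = 644 / 3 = 214.67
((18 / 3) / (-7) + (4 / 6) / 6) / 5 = -47 / 315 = -0.15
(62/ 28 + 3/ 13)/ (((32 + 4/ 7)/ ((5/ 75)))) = 89/ 17784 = 0.01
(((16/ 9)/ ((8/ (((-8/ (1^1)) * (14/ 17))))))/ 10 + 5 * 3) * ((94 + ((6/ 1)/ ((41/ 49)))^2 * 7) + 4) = 1749424754/ 257193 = 6801.99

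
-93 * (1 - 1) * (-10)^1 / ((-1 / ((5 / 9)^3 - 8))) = 0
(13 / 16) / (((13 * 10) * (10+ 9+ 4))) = 0.00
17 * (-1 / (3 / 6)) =-34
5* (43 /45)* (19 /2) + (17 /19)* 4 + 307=355.97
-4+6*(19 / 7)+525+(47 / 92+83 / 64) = 539.09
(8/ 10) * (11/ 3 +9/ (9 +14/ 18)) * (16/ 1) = 9688/ 165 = 58.72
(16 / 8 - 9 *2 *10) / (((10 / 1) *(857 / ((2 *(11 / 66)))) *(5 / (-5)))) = 89 / 12855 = 0.01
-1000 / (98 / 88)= -44000 / 49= -897.96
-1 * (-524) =524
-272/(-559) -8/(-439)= 123880/245401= 0.50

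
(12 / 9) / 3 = 0.44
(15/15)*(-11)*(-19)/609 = 209/609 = 0.34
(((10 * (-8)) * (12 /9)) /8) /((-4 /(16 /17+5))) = 1010 /51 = 19.80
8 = 8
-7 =-7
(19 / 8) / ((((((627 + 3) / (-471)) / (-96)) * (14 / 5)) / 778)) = 2320774 / 49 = 47362.73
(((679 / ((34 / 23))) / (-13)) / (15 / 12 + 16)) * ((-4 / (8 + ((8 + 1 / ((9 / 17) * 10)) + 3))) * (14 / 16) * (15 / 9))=237650 / 381667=0.62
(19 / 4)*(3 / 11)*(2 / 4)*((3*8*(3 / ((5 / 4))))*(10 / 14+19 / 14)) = 29754 / 385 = 77.28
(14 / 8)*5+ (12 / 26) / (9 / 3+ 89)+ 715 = 865611 / 1196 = 723.76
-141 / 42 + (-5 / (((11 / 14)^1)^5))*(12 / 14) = -17.67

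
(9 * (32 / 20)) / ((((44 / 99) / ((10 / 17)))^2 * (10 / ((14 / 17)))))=10206 / 4913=2.08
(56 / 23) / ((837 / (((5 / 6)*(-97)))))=-13580 / 57753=-0.24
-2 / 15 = -0.13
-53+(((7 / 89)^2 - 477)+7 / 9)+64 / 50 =-940900802 / 1782225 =-527.94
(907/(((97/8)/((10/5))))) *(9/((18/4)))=29024/97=299.22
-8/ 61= -0.13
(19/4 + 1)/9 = 23/36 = 0.64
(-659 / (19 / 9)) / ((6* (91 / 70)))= -9885 / 247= -40.02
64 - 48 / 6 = 56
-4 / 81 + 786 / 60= 10571 / 810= 13.05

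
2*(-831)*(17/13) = -28254/13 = -2173.38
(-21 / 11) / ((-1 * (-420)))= -1 / 220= -0.00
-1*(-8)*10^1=80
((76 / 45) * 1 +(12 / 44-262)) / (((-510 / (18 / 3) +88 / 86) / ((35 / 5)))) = 38744419 / 1787445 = 21.68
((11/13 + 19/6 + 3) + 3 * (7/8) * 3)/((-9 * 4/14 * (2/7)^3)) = -11152645/44928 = -248.23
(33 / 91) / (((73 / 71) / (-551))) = -1290993 / 6643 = -194.34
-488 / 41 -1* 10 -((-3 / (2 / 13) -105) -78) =14809 / 82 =180.60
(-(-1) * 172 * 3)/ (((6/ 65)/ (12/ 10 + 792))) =4433988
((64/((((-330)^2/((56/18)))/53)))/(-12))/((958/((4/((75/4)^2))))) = -189952/1980567703125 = -0.00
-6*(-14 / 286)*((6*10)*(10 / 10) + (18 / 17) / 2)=43218 / 2431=17.78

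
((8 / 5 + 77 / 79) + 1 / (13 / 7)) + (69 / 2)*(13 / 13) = 386287 / 10270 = 37.61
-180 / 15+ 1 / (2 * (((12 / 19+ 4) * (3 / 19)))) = -5975 / 528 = -11.32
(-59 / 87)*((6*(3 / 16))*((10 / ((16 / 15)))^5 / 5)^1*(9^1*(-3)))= 2268158203125 / 7602176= 298356.44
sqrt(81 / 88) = 9* sqrt(22) / 44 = 0.96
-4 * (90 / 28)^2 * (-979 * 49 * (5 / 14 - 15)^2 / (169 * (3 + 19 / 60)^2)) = 74982160687500 / 327935881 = 228648.85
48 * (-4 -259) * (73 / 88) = -10472.18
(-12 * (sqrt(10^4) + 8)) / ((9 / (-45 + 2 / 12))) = 6456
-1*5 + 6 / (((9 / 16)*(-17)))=-5.63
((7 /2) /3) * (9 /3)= 7 /2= 3.50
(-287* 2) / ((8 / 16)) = -1148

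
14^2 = 196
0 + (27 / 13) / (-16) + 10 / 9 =1837 / 1872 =0.98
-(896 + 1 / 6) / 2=-5377 / 12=-448.08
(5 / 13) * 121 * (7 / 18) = 4235 / 234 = 18.10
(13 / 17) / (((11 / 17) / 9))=117 / 11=10.64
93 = 93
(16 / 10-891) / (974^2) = -4447 / 4743380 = -0.00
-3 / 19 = -0.16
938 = 938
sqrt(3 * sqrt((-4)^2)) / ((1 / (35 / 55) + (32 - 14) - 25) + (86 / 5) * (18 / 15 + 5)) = 175 * sqrt(3) / 8856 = 0.03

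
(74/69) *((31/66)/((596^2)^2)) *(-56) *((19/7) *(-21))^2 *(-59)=171009671/3990392110496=0.00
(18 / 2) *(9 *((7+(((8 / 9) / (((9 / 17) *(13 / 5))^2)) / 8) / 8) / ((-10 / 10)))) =-6906481 / 12168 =-567.59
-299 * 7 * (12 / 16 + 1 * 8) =-73255 / 4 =-18313.75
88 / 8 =11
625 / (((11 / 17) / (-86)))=-913750 / 11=-83068.18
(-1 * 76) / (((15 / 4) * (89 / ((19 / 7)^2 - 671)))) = 9885472 / 65415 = 151.12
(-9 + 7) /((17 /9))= -18 /17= -1.06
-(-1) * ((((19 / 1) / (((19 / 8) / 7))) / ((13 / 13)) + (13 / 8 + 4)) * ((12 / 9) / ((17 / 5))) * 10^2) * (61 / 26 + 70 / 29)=448625 / 39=11503.21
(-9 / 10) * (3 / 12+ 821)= -5913 / 8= -739.12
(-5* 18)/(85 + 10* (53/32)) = -0.89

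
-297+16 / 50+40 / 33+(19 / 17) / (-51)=-70452154 / 238425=-295.49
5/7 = 0.71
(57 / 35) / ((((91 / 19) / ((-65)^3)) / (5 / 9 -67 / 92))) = 16127.42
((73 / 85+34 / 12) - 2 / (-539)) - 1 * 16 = -3382283 / 274890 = -12.30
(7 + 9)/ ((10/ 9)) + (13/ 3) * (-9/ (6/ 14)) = -76.60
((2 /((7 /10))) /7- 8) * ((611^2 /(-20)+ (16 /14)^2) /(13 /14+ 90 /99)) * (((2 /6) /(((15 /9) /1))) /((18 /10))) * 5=12474768218 /291207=42838.15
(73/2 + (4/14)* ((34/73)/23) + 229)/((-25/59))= -626.59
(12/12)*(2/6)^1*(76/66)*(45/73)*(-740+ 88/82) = -5756240/32923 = -174.84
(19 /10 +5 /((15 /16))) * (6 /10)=217 /50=4.34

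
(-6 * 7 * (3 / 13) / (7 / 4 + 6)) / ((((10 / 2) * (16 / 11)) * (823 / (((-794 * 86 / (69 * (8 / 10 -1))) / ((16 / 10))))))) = -19717005 / 30513548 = -0.65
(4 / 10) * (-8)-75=-391 / 5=-78.20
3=3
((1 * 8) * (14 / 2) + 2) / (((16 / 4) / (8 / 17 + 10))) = 2581 / 17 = 151.82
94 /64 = 47 /32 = 1.47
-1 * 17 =-17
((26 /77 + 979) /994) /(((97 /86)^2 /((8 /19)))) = 2230899856 /6841387399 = 0.33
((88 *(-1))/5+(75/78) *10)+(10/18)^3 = -370226/47385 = -7.81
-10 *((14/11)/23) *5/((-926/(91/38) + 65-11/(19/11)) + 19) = 1210300/135189791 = 0.01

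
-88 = -88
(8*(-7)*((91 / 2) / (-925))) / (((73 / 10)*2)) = 2548 / 13505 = 0.19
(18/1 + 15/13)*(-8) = -1992/13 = -153.23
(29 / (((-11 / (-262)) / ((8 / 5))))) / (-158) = -30392 / 4345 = -6.99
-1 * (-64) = 64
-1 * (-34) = 34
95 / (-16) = -95 / 16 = -5.94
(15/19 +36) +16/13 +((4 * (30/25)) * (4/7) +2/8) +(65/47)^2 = 42.93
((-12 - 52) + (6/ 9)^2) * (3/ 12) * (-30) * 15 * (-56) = -400400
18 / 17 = 1.06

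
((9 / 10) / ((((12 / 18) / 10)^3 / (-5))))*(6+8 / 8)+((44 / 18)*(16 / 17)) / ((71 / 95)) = -2309678495 / 21726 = -106309.42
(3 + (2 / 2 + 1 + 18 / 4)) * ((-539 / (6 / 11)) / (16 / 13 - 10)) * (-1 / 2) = -77077 / 144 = -535.26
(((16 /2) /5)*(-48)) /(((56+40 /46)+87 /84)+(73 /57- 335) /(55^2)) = -8528002560 /6417650507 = -1.33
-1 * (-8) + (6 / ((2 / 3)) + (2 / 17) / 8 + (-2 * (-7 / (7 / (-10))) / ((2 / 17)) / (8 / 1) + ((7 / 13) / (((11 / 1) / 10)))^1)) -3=-16399 / 2431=-6.75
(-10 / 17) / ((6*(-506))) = 5 / 25806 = 0.00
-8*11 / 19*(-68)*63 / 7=53856 / 19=2834.53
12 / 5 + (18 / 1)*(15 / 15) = 102 / 5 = 20.40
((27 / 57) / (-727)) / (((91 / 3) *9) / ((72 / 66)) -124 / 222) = -0.00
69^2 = 4761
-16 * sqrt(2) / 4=-4 * sqrt(2)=-5.66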